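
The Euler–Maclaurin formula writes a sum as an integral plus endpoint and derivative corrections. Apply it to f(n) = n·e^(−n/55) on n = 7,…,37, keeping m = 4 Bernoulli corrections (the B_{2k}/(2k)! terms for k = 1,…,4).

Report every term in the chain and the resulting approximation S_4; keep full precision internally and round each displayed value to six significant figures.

∫_7^37 x·e^(−x/55) dx evaluates to 420.289.
½[f(7) + f(37)] = ½[6.16345 + 18.8817] = 12.5226.
So far: 432.812.
k=1: B_{2}/(2)! × [f^{(1)}(37) − f^{(1)}(7)] = 1/12 × (0.167012 − 0.768431) = -0.0501182.
After k=1: 432.762.
k=2: B_{4}/(4)! × [f^{(3)}(37) − f^{(3)}(7)] = −1/720 × (0.000392609 − 0.000836171) = 6.16059e-07.
After k=2: 432.762.
k=3: B_{6}/(6)! × [f^{(5)}(37) − f^{(5)}(7)] = 1/30240 × (2.41325e-07 − 4.68865e-07) = -7.52447e-12.
After k=3: 432.762.
k=4: B_{8}/(8)! × [f^{(7)}(37) − f^{(7)}(7)] = −1/1209600 × (1.16648e-10 − 2.18615e-10) = 8.42975e-17.

S_4 ≈ 432.762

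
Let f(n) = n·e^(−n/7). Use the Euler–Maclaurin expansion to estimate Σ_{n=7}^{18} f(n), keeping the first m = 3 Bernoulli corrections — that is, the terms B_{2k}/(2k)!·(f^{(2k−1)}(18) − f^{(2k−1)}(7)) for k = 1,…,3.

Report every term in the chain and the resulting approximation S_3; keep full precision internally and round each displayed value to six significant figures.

The integral term ∫_7^18 x·e^(−x/7) dx = 22.6776.
Endpoint term: (f(7) + f(18))/2 = (2.57516 + 1.37567)/2 = 1.97541.
So far: 24.6530.
Order-1 term: 1/12 · (-0.120098 − 0.00000) = -0.0100082.
Partial sum through k=1: 24.6430.
Order-2 term: −1/720 · (0.000668451 − 0.0150155) = 1.99264e-05.
Partial sum through k=2: 24.6430.
Order-3 term: 1/30240 · (7.73039e-05 − 0.000612877) = -1.77108e-08.

S_3 ≈ 24.6430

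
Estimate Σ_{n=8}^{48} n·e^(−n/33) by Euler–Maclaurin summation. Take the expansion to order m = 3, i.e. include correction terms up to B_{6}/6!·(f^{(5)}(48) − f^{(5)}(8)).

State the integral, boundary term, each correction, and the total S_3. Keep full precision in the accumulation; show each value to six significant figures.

The integral term ∫_8^48 x·e^(−x/33) dx = 437.568.
½[f(8) + f(48)] = ½[6.27779 + 11.2083] = 8.74305.
So far: 446.311.
Correction k=1: B_{2}/2! · (f^{(1)}(48) − f^{(1)}(8)) = 1/12 · (-0.106139 − 0.594487) = -0.0583855.
Partial sum through k=1: 446.252.
Correction k=2: B_{4}/4! · (f^{(3)}(48) − f^{(3)}(8)) = −1/720 · (0.000331381 − 0.00198708) = 2.29959e-06.
Partial sum through k=2: 446.252.
Correction k=3: B_{6}/6! · (f^{(5)}(48) − f^{(5)}(8)) = 1/30240 · (6.98096e-07 − 3.14808e-06) = -8.10182e-11.

S_3 ≈ 446.252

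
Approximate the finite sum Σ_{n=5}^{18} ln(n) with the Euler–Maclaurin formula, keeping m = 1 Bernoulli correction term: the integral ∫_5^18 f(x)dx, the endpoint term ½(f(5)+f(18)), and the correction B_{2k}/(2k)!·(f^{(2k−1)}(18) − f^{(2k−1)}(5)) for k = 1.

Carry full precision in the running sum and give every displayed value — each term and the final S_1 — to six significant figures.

S_1 ≈ 33.2174

∫_5^18 ln(x) dx evaluates to 30.9795.
Endpoint term: (f(5) + f(18))/2 = (1.60944 + 2.89037)/2 = 2.24990.
So far: 33.2294.
k=1: B_{2}/(2)! × [f^{(1)}(18) − f^{(1)}(5)] = 1/12 × (0.0555556 − 0.200000) = -0.0120370.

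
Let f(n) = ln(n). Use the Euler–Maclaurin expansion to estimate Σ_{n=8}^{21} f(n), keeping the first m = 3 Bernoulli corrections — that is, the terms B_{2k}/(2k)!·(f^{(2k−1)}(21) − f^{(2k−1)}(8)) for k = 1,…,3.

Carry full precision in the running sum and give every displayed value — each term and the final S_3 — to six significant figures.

S_3 ≈ 36.8550

Integral: ∫_8^21 ln(x) dx = 34.2994.
Boundary: ½(f(8) + f(21)) = ½(2.07944 + 3.04452) = 2.56198.
Integral + boundary = 36.8614.
k=1: B_{2}/(2)! × [f^{(1)}(21) − f^{(1)}(8)] = 1/12 × (0.0476190 − 0.125000) = -0.00644841.
After k=1: 36.8550.
k=2: B_{4}/(4)! × [f^{(3)}(21) − f^{(3)}(8)] = −1/720 × (0.000215959 − 0.00390625) = 5.12540e-06.
After k=2: 36.8550.
k=3: B_{6}/(6)! × [f^{(5)}(21) − f^{(5)}(8)] = 1/30240 × (5.87645e-06 − 0.000732422) = -2.40260e-08.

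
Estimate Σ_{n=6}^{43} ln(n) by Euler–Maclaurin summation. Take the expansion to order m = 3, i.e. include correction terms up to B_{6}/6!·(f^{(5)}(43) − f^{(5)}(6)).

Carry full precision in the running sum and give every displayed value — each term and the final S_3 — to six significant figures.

Integral: ∫_6^43 ln(x) dx = 113.981.
Boundary: ½(f(6) + f(43)) = ½(1.79176 + 3.76120) = 2.77648.
Running total after boundary: 116.758.
Order-1 term: 1/12 · (0.0232558 − 0.166667) = -0.0119509.
After k=1: 116.746.
Order-2 term: −1/720 · (2.51550e-05 − 0.00925926) = 1.28251e-05.
After k=2: 116.746.
Order-3 term: 1/30240 · (1.63256e-07 − 0.00308642) = -1.02059e-07.

S_3 ≈ 116.746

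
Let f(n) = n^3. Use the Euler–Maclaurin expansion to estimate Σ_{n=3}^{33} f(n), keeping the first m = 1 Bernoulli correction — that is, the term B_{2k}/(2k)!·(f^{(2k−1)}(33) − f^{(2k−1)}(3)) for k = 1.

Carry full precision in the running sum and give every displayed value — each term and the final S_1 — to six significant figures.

∫_3^33 x^3 dx evaluates to 296460.
Boundary: ½(f(3) + f(33)) = ½(27.0000 + 35937.0) = 17982.0.
Running total after boundary: 314442.
Order-1 term: 1/12 · (3267.00 − 27.0000) = 270.000.

S_1 ≈ 314712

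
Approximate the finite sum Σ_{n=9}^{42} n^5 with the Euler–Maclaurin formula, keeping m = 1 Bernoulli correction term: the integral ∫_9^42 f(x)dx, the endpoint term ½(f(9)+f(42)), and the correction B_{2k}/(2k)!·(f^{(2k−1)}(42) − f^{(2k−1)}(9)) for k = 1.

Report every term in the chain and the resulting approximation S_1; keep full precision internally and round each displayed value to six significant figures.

∫_9^42 x^5 dx evaluates to 9.14750e+08.
½[f(9) + f(42)] = ½[59049.0 + 1.30691e+08] = 6.53751e+07.
So far: 9.80125e+08.
Order-1 term: 1/12 · (1.55585e+07 − 32805.0) = 1.29381e+06.

S_1 ≈ 9.81419e+08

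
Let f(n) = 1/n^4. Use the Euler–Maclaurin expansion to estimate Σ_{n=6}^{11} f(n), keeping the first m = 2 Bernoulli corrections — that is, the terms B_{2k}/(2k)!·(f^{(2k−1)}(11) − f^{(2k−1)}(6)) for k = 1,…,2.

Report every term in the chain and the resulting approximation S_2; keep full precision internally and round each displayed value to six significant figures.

∫_6^11 1/x^4 dx evaluates to 0.00129277.
Endpoint term: (f(6) + f(11))/2 = (0.000771605 + 6.83013e-05)/2 = 0.000419953.
So far: 0.00171272.
Correction k=1: B_{2}/2! · (f^{(1)}(11) − f^{(1)}(6)) = 1/12 · (-2.48369e-05 − (-0.000514403)) = 4.07972e-05.
After k=1: 0.00175352.
Correction k=2: B_{4}/4! · (f^{(3)}(11) − f^{(3)}(6)) = −1/720 · (-6.15790e-06 − (-0.000428669)) = -5.86822e-07.

S_2 ≈ 0.00175294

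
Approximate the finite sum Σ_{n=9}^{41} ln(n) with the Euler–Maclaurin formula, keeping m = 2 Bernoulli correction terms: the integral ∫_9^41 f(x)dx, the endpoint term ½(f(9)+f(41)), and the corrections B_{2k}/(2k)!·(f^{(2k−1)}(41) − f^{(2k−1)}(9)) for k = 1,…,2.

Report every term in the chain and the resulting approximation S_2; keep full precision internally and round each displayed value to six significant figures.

∫_9^41 ln(x) dx evaluates to 100.481.
Endpoint term: (f(9) + f(41))/2 = (2.19722 + 3.71357)/2 = 2.95540.
So far: 103.437.
k=1: B_{2}/(2)! × [f^{(1)}(41) − f^{(1)}(9)] = 1/12 × (0.0243902 − 0.111111) = -0.00722674.
Partial sum through k=1: 103.430.
k=2: B_{4}/(4)! × [f^{(3)}(41) − f^{(3)}(9)] = −1/720 × (2.90187e-05 − 0.00274348) = 3.77009e-06.

S_2 ≈ 103.430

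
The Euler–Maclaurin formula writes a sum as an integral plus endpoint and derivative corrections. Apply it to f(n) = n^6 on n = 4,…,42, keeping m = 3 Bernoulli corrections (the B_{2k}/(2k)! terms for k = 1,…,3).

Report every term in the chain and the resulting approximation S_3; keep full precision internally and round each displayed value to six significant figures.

S_3 ≈ 3.57440e+10

∫_4^42 x^6 dx evaluates to 3.29342e+10.
½[f(4) + f(42)] = ½[4096.00 + 5.48903e+09] = 2.74452e+09.
Running total after boundary: 3.56787e+10.
k=1: B_{2}/(2)! × [f^{(1)}(42) − f^{(1)}(4)] = 1/12 × (7.84147e+08 − 6144.00) = 6.53451e+07.
Partial sum through k=1: 3.57441e+10.
k=2: B_{4}/(4)! × [f^{(3)}(42) − f^{(3)}(4)] = −1/720 × (8.89056e+06 − 7680.00) = -12337.3.
Partial sum through k=2: 3.57440e+10.
k=3: B_{6}/(6)! × [f^{(5)}(42) − f^{(5)}(4)] = 1/30240 × (30240.0 − 2880.00) = 0.904762.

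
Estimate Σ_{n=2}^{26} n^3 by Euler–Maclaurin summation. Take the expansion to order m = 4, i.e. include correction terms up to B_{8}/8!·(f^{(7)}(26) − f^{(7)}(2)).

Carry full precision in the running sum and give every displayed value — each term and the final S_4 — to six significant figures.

S_4 ≈ 123200

∫_2^26 x^3 dx evaluates to 114240.
Boundary: ½(f(2) + f(26)) = ½(8.00000 + 17576.0) = 8792.00.
Running total after boundary: 123032.
k=1: B_{2}/(2)! × [f^{(1)}(26) − f^{(1)}(2)] = 1/12 × (2028.00 − 12.0000) = 168.000.
Running total after k=1: 123200.
k=2: B_{4}/(4)! × [f^{(3)}(26) − f^{(3)}(2)] = −1/720 × (6.00000 − 6.00000) = 0.00000.
Running total after k=2: 123200.
k=3: B_{6}/(6)! × [f^{(5)}(26) − f^{(5)}(2)] = 1/30240 × (0.00000 − 0.00000) = 0.00000.
Running total after k=3: 123200.
k=4: B_{8}/(8)! × [f^{(7)}(26) − f^{(7)}(2)] = −1/1209600 × (0.00000 − 0.00000) = 0.00000.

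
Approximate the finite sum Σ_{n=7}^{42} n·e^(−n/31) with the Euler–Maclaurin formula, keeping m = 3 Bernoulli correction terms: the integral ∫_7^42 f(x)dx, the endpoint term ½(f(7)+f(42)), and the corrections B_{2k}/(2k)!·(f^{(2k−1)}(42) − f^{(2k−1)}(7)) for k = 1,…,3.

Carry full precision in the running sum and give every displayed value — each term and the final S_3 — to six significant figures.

S_3 ≈ 364.216

The integral term ∫_7^42 x·e^(−x/31) dx = 356.065.
Endpoint term: (f(7) + f(42))/2 = (5.58511 + 10.8355)/2 = 8.21032.
Running total after boundary: 364.275.
Order-1 term: 1/12 · (-0.0915444 − 0.617708) = -0.0591044.
Running total after k=1: 364.216.
Order-2 term: −1/720 · (0.000441658 − 0.00230328) = 2.58559e-06.
Running total after k=2: 364.216.
Order-3 term: 1/30240 · (1.01829e-06 − 4.12465e-06) = -1.02723e-10.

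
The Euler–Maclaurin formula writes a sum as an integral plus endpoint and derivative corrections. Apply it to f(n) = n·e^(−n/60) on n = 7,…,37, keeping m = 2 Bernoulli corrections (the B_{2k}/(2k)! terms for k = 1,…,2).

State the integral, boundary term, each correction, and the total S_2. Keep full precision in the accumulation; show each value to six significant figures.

S_2 ≈ 449.086

The integral term ∫_7^37 x·e^(−x/60) dx = 436.035.
Endpoint term: (f(7) + f(37))/2 = (6.22917 + 19.9704)/2 = 13.0998.
Running total after boundary: 449.134.
k=1: B_{2}/(2)! × [f^{(1)}(37) − f^{(1)}(7)] = 1/12 × (0.206901 − 0.786062) = -0.0482635.
Running total after k=1: 449.086.
k=2: B_{4}/(4)! × [f^{(3)}(37) − f^{(3)}(7)] = −1/720 × (0.000357328 − 0.000712729) = 4.93613e-07.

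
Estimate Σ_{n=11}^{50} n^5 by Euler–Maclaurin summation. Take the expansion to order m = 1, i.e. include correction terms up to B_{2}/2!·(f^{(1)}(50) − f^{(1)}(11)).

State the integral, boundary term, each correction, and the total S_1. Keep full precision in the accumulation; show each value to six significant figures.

The integral term ∫_11^50 x^5 dx = 2.60387e+09.
½[f(11) + f(50)] = ½[161051 + 3.12500e+08] = 1.56331e+08.
So far: 2.76020e+09.
Order-1 term: 1/12 · (3.12500e+07 − 73205.0) = 2.59807e+06.

S_1 ≈ 2.76280e+09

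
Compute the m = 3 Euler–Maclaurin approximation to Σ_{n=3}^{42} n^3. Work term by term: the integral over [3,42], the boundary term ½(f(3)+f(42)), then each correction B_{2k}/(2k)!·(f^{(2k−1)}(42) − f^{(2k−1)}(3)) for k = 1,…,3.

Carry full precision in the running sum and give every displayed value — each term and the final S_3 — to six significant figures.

S_3 ≈ 815400

∫_3^42 x^3 dx evaluates to 777904.
Boundary: ½(f(3) + f(42)) = ½(27.0000 + 74088.0) = 37057.5.
Running total after boundary: 814961.
k=1: B_{2}/(2)! × [f^{(1)}(42) − f^{(1)}(3)] = 1/12 × (5292.00 − 27.0000) = 438.750.
Partial sum through k=1: 815400.
k=2: B_{4}/(4)! × [f^{(3)}(42) − f^{(3)}(3)] = −1/720 × (6.00000 − 6.00000) = 0.00000.
Partial sum through k=2: 815400.
k=3: B_{6}/(6)! × [f^{(5)}(42) − f^{(5)}(3)] = 1/30240 × (0.00000 − 0.00000) = 0.00000.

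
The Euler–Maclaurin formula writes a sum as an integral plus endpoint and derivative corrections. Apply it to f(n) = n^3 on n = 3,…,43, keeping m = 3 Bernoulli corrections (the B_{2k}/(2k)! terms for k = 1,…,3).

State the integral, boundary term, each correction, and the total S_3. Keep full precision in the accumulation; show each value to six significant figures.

S_3 ≈ 894907

The integral term ∫_3^43 x^3 dx = 854680.
Endpoint term: (f(3) + f(43))/2 = (27.0000 + 79507.0)/2 = 39767.0.
Running total after boundary: 894447.
Correction k=1: B_{2}/2! · (f^{(1)}(43) − f^{(1)}(3)) = 1/12 · (5547.00 − 27.0000) = 460.000.
Partial sum through k=1: 894907.
Correction k=2: B_{4}/4! · (f^{(3)}(43) − f^{(3)}(3)) = −1/720 · (6.00000 − 6.00000) = 0.00000.
Partial sum through k=2: 894907.
Correction k=3: B_{6}/6! · (f^{(5)}(43) − f^{(5)}(3)) = 1/30240 · (0.00000 − 0.00000) = 0.00000.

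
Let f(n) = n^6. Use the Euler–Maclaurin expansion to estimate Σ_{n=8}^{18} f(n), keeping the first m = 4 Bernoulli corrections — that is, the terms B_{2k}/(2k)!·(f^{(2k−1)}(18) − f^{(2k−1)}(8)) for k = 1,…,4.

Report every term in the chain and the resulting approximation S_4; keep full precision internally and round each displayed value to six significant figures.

S_4 ≈ 1.05225e+08

Integral: ∫_8^18 x^6 dx = 8.71604e+07.
Endpoint term: (f(8) + f(18))/2 = (262144 + 3.40122e+07)/2 = 1.71372e+07.
Running total after boundary: 1.04298e+08.
Correction k=1: B_{2}/2! · (f^{(1)}(18) − f^{(1)}(8)) = 1/12 · (1.13374e+07 − 196608) = 928400.
Running total after k=1: 1.05226e+08.
Correction k=2: B_{4}/4! · (f^{(3)}(18) − f^{(3)}(8)) = −1/720 · (699840 − 61440.0) = -886.667.
Running total after k=2: 1.05225e+08.
Correction k=3: B_{6}/6! · (f^{(5)}(18) − f^{(5)}(8)) = 1/30240 · (12960.0 − 5760.00) = 0.238095.
Running total after k=3: 1.05225e+08.
Correction k=4: B_{8}/8! · (f^{(7)}(18) − f^{(7)}(8)) = −1/1209600 · (0.00000 − 0.00000) = 0.00000.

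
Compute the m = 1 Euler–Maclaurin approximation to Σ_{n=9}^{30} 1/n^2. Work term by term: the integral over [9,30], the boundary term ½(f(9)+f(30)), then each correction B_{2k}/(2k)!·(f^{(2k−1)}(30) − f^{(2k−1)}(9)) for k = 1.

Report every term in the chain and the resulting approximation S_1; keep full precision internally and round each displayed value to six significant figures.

S_1 ≈ 0.0847286

Integral: ∫_9^30 1/x^2 dx = 0.0777778.
Endpoint term: (f(9) + f(30))/2 = (0.0123457 + 0.00111111)/2 = 0.00672840.
So far: 0.0845062.
Correction k=1: B_{2}/2! · (f^{(1)}(30) − f^{(1)}(9)) = 1/12 · (-7.40741e-05 − (-0.00274348)) = 0.000222451.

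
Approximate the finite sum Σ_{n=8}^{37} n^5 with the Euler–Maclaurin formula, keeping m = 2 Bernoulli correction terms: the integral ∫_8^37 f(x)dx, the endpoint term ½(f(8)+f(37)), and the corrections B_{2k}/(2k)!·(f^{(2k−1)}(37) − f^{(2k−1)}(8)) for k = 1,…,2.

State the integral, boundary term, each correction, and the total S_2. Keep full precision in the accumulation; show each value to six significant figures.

S_2 ≈ 4.63045e+08

∫_8^37 x^5 dx evaluates to 4.27577e+08.
Endpoint term: (f(8) + f(37))/2 = (32768.0 + 6.93440e+07)/2 = 3.46884e+07.
So far: 4.62266e+08.
k=1: B_{2}/(2)! × [f^{(1)}(37) − f^{(1)}(8)] = 1/12 × (9.37080e+06 − 20480.0) = 779194.
Running total after k=1: 4.63045e+08.
k=2: B_{4}/(4)! × [f^{(3)}(37) − f^{(3)}(8)] = −1/720 × (82140.0 − 3840.00) = -108.750.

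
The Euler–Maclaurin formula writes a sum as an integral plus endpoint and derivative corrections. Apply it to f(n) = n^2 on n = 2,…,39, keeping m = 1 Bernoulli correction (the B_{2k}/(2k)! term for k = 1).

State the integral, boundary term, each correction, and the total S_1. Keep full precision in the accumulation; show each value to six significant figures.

∫_2^39 x^2 dx evaluates to 19770.3.
Endpoint term: (f(2) + f(39))/2 = (4.00000 + 1521.00)/2 = 762.500.
Integral + boundary = 20532.8.
Order-1 term: 1/12 · (78.0000 − 4.00000) = 6.16667.

S_1 ≈ 20539.0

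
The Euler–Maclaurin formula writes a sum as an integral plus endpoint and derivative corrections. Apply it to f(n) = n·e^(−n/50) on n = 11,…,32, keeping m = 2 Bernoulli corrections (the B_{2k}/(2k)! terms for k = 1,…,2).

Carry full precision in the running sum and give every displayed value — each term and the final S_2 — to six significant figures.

∫_11^32 x·e^(−x/50) dx evaluates to 285.783.
Boundary: ½(f(11) + f(32)) = ½(8.82771 + 16.8734) = 12.8505.
Integral + boundary = 298.634.
Correction k=1: B_{2}/2! · (f^{(1)}(32) − f^{(1)}(11)) = 1/12 · (0.189825 − 0.625965) = -0.0363449.
Running total after k=1: 298.598.
Correction k=2: B_{4}/4! · (f^{(3)}(32) − f^{(3)}(11)) = −1/720 · (0.000497764 − 0.000892401) = 5.48107e-07.

S_2 ≈ 298.598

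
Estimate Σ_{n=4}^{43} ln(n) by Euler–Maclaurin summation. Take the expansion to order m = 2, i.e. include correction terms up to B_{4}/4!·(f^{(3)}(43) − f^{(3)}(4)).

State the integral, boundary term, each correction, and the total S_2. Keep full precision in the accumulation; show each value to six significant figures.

The integral term ∫_4^43 ln(x) dx = 117.186.
Boundary: ½(f(4) + f(43)) = ½(1.38629 + 3.76120) = 2.57375.
Integral + boundary = 119.760.
Correction k=1: B_{2}/2! · (f^{(1)}(43) − f^{(1)}(4)) = 1/12 · (0.0232558 − 0.250000) = -0.0188953.
Partial sum through k=1: 119.741.
Correction k=2: B_{4}/4! · (f^{(3)}(43) − f^{(3)}(4)) = −1/720 · (2.51550e-05 − 0.0312500) = 4.33678e-05.

S_2 ≈ 119.741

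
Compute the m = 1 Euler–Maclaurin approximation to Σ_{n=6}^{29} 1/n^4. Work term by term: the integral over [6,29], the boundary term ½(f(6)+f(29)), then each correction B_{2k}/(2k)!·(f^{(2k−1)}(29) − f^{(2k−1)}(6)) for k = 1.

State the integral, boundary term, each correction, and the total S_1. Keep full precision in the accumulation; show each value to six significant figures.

S_1 ≈ 0.00195890

∫_6^29 1/x^4 dx evaluates to 0.00152954.
Boundary: ½(f(6) + f(29)) = ½(0.000771605 + 1.41387e-06) = 0.000386509.
Running total after boundary: 0.00191605.
Order-1 term: 1/12 · (-1.95016e-07 − (-0.000514403)) = 4.28507e-05.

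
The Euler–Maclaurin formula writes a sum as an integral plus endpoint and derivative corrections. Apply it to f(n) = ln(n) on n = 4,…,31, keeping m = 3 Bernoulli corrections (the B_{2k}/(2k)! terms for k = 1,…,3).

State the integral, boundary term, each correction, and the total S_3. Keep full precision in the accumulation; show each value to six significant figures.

S_3 ≈ 76.3005

Integral: ∫_4^31 ln(x) dx = 73.9084.
½[f(4) + f(31)] = ½[1.38629 + 3.43399] = 2.41014.
So far: 76.3186.
Order-1 term: 1/12 · (0.0322581 − 0.250000) = -0.0181452.
Partial sum through k=1: 76.3004.
Order-2 term: −1/720 · (6.71344e-05 − 0.0312500) = 4.33095e-05.
Partial sum through k=2: 76.3005.
Order-3 term: 1/30240 · (8.38306e-07 − 0.0234375) = -7.75022e-07.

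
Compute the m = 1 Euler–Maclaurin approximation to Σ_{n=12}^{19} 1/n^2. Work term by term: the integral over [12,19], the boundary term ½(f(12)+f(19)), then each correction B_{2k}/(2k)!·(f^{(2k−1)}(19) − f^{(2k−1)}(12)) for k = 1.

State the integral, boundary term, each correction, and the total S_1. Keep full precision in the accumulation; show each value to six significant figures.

S_1 ≈ 0.0356312

The integral term ∫_12^19 1/x^2 dx = 0.0307018.
½[f(12) + f(19)] = ½[0.00694444 + 0.00277008] = 0.00485726.
Integral + boundary = 0.0355590.
k=1: B_{2}/(2)! × [f^{(1)}(19) − f^{(1)}(12)] = 1/12 × (-0.000291588 − (-0.00115741)) = 7.21516e-05.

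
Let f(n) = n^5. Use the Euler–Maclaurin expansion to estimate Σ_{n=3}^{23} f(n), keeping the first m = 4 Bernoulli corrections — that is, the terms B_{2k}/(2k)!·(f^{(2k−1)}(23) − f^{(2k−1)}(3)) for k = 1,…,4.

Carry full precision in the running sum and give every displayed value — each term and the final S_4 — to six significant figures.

S_4 ≈ 2.80073e+07

The integral term ∫_3^23 x^5 dx = 2.46725e+07.
½[f(3) + f(23)] = ½[243.000 + 6.43634e+06] = 3.21829e+06.
Integral + boundary = 2.78908e+07.
Order-1 term: 1/12 · (1.39920e+06 − 405.000) = 116567.
Running total after k=1: 2.80074e+07.
Order-2 term: −1/720 · (31740.0 − 540.000) = -43.3333.
Running total after k=2: 2.80073e+07.
Order-3 term: 1/30240 · (120.000 − 120.000) = 0.00000.
Running total after k=3: 2.80073e+07.
Order-4 term: −1/1209600 · (0.00000 − 0.00000) = 0.00000.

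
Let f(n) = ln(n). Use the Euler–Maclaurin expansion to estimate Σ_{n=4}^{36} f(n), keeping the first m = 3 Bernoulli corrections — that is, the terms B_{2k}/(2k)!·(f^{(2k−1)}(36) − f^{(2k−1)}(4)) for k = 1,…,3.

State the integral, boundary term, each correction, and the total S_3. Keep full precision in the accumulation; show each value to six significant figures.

Integral: ∫_4^36 ln(x) dx = 91.4615.
Boundary: ½(f(4) + f(36)) = ½(1.38629 + 3.58352) = 2.48491.
So far: 93.9464.
Correction k=1: B_{2}/2! · (f^{(1)}(36) − f^{(1)}(4)) = 1/12 · (0.0277778 − 0.250000) = -0.0185185.
Running total after k=1: 93.9279.
Correction k=2: B_{4}/4! · (f^{(3)}(36) − f^{(3)}(4)) = −1/720 · (4.28669e-05 − 0.0312500) = 4.33432e-05.
Running total after k=2: 93.9279.
Correction k=3: B_{6}/6! · (f^{(5)}(36) − f^{(5)}(4)) = 1/30240 · (3.96916e-07 − 0.0234375) = -7.75036e-07.

S_3 ≈ 93.9279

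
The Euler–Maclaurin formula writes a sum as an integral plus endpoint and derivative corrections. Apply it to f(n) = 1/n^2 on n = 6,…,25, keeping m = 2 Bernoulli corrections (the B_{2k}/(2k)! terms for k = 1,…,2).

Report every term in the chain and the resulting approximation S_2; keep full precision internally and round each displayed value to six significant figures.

∫_6^25 1/x^2 dx evaluates to 0.126667.
Boundary: ½(f(6) + f(25)) = ½(0.0277778 + 0.00160000) = 0.0146889.
So far: 0.141356.
k=1: B_{2}/(2)! × [f^{(1)}(25) − f^{(1)}(6)] = 1/12 × (-0.000128000 − (-0.00925926)) = 0.000760938.
After k=1: 0.142116.
k=2: B_{4}/(4)! × [f^{(3)}(25) − f^{(3)}(6)] = −1/720 × (-2.45760e-06 − (-0.00308642)) = -4.28328e-06.

S_2 ≈ 0.142112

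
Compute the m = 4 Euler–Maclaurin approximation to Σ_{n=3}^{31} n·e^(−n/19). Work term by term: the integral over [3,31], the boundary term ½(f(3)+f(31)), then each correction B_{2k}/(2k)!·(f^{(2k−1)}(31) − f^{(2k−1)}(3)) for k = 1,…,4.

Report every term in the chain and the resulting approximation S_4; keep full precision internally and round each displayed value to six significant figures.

S_4 ≈ 175.350

Integral: ∫_3^31 x·e^(−x/19) dx = 171.107.
½[f(3) + f(31)] = ½[2.56182 + 6.06423] = 4.31303.
So far: 175.420.
Order-1 term: 1/12 · (-0.123550 − 0.719107) = -0.0702214.
After k=1: 175.350.
Order-2 term: −1/720 · (0.000741527 − 0.00672295) = 8.30754e-06.
After k=2: 175.350.
Order-3 term: 1/30240 · (5.05622e-06 − 3.17283e-05) = -8.82014e-10.
After k=3: 175.350.
Order-4 term: −1/1209600 · (2.23223e-08 − 1.24192e-07) = 8.42181e-14.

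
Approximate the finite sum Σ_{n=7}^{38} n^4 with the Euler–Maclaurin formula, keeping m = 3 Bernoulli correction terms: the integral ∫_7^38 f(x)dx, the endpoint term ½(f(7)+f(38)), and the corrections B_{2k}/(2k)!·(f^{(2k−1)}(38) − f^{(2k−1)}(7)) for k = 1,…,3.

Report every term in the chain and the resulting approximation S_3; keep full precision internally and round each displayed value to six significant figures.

S_3 ≈ 1.69056e+07

∫_7^38 x^4 dx evaluates to 1.58437e+07.
Boundary: ½(f(7) + f(38)) = ½(2401.00 + 2.08514e+06) = 1.04377e+06.
Integral + boundary = 1.68874e+07.
k=1: B_{2}/(2)! × [f^{(1)}(38) − f^{(1)}(7)] = 1/12 × (219488 − 1372.00) = 18176.3.
After k=1: 1.69056e+07.
k=2: B_{4}/(4)! × [f^{(3)}(38) − f^{(3)}(7)] = −1/720 × (912.000 − 168.000) = -1.03333.
After k=2: 1.69056e+07.
k=3: B_{6}/(6)! × [f^{(5)}(38) − f^{(5)}(7)] = 1/30240 × (0.00000 − 0.00000) = 0.00000.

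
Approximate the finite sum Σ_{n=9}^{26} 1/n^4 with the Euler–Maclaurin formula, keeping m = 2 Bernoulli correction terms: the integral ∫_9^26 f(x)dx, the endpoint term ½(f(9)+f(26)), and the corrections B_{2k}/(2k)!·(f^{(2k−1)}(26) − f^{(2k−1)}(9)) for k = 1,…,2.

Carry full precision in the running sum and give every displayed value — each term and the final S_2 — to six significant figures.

∫_9^26 1/x^4 dx evaluates to 0.000438282.
Endpoint term: (f(9) + f(26))/2 = (0.000152416 + 2.18830e-06)/2 = 7.73020e-05.
So far: 0.000515584.
Correction k=1: B_{2}/2! · (f^{(1)}(26) − f^{(1)}(9)) = 1/12 · (-3.36661e-07 − (-6.77404e-05)) = 5.61697e-06.
Running total after k=1: 0.000521201.
Correction k=2: B_{4}/4! · (f^{(3)}(26) − f^{(3)}(9)) = −1/720 · (-1.49406e-08 − (-2.50890e-05)) = -3.48251e-08.

S_2 ≈ 0.000521166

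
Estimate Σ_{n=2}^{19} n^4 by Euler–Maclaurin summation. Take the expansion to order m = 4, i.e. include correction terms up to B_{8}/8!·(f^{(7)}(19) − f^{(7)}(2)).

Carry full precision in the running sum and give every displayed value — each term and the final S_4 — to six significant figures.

The integral term ∫_2^19 x^4 dx = 495213.
Boundary: ½(f(2) + f(19)) = ½(16.0000 + 130321) = 65168.5.
Integral + boundary = 560382.
Order-1 term: 1/12 · (27436.0 − 32.0000) = 2283.67.
Running total after k=1: 562666.
Order-2 term: −1/720 · (456.000 − 48.0000) = -0.566667.
Running total after k=2: 562665.
Order-3 term: 1/30240 · (0.00000 − 0.00000) = 0.00000.
Running total after k=3: 562665.
Order-4 term: −1/1209600 · (0.00000 − 0.00000) = 0.00000.

S_4 ≈ 562665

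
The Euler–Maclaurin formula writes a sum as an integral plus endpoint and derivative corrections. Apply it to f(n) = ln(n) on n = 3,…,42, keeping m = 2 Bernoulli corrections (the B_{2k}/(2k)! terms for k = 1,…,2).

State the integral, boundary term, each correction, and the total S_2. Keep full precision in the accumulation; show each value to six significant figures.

S_2 ≈ 117.079

The integral term ∫_3^42 ln(x) dx = 114.686.
Endpoint term: (f(3) + f(42))/2 = (1.09861 + 3.73767)/2 = 2.41814.
So far: 117.104.
Order-1 term: 1/12 · (0.0238095 − 0.333333) = -0.0257937.
Partial sum through k=1: 117.079.
Order-2 term: −1/720 · (2.69949e-05 − 0.0740741) = 0.000102843.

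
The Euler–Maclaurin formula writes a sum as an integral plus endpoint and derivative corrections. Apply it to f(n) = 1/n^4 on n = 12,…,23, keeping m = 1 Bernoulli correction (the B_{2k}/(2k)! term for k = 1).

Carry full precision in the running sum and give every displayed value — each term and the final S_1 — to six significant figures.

S_1 ≈ 0.000192692

Integral: ∫_12^23 1/x^4 dx = 0.000165505.
Boundary: ½(f(12) + f(23)) = ½(4.82253e-05 + 3.57346e-06) = 2.58994e-05.
Integral + boundary = 0.000191404.
Correction k=1: B_{2}/2! · (f^{(1)}(23) − f^{(1)}(12)) = 1/12 · (-6.21471e-07 − (-1.60751e-05)) = 1.28780e-06.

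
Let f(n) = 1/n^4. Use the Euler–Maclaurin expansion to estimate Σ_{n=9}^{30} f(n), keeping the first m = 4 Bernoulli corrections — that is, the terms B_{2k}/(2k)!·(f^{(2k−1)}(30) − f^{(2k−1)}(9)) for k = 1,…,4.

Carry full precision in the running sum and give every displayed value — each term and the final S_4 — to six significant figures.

The integral term ∫_9^30 1/x^4 dx = 0.000444902.
Boundary: ½(f(9) + f(30)) = ½(0.000152416 + 1.23457e-06) = 7.68252e-05.
Running total after boundary: 0.000521727.
Order-1 term: 1/12 · (-1.64609e-07 − (-6.77404e-05)) = 5.63131e-06.
Partial sum through k=1: 0.000527358.
Order-2 term: −1/720 · (-5.48697e-09 − (-2.50890e-05)) = -3.48382e-08.
Partial sum through k=2: 0.000527323.
Order-3 term: 1/30240 · (-3.41411e-10 − (-1.73455e-05)) = 5.73583e-10.
Partial sum through k=3: 0.000527324.
Order-4 term: −1/1209600 · (-3.41411e-11 − (-1.92728e-05)) = -1.59331e-11.

S_4 ≈ 0.000527324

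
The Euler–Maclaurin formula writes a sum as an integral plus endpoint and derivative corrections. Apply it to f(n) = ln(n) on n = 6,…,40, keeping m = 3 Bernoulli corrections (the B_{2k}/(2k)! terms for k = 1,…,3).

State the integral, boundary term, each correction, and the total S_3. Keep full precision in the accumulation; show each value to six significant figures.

Integral: ∫_6^40 ln(x) dx = 102.805.
Endpoint term: (f(6) + f(40))/2 = (1.79176 + 3.68888)/2 = 2.74032.
Integral + boundary = 105.545.
Order-1 term: 1/12 · (0.0250000 − 0.166667) = -0.0118056.
Running total after k=1: 105.533.
Order-2 term: −1/720 · (3.12500e-05 − 0.00925926) = 1.28167e-05.
Running total after k=2: 105.533.
Order-3 term: 1/30240 · (2.34375e-07 − 0.00308642) = -1.02056e-07.

S_3 ≈ 105.533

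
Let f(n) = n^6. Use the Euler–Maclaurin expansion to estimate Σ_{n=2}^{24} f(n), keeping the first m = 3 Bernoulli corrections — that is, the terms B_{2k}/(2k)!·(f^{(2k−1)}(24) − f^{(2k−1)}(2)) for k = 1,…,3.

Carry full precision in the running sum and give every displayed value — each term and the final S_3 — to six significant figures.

S_3 ≈ 7.54741e+08

The integral term ∫_2^24 x^6 dx = 6.55210e+08.
Endpoint term: (f(2) + f(24))/2 = (64.0000 + 1.91103e+08)/2 = 9.55515e+07.
So far: 7.50762e+08.
Correction k=1: B_{2}/2! · (f^{(1)}(24) − f^{(1)}(2)) = 1/12 · (4.77757e+07 − 192.000) = 3.98130e+06.
After k=1: 7.54743e+08.
Correction k=2: B_{4}/4! · (f^{(3)}(24) − f^{(3)}(2)) = −1/720 · (1.65888e+06 − 960.000) = -2302.67.
After k=2: 7.54741e+08.
Correction k=3: B_{6}/6! · (f^{(5)}(24) − f^{(5)}(2)) = 1/30240 · (17280.0 − 1440.00) = 0.523810.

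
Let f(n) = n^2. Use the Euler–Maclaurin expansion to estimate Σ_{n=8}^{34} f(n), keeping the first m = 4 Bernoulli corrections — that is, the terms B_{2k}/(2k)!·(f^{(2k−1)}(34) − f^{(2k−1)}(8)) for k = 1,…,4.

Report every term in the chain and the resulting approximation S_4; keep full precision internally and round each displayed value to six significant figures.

S_4 ≈ 13545.0

Integral: ∫_8^34 x^2 dx = 12930.7.
Boundary: ½(f(8) + f(34)) = ½(64.0000 + 1156.00) = 610.000.
So far: 13540.7.
Order-1 term: 1/12 · (68.0000 − 16.0000) = 4.33333.
Partial sum through k=1: 13545.0.
Order-2 term: −1/720 · (0.00000 − 0.00000) = 0.00000.
Partial sum through k=2: 13545.0.
Order-3 term: 1/30240 · (0.00000 − 0.00000) = 0.00000.
Partial sum through k=3: 13545.0.
Order-4 term: −1/1209600 · (0.00000 − 0.00000) = 0.00000.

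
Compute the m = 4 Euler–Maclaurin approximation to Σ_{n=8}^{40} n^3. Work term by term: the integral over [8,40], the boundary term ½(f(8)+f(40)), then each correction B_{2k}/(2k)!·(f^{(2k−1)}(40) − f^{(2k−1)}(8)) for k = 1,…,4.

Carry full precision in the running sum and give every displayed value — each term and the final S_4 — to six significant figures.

S_4 ≈ 671616

∫_8^40 x^3 dx evaluates to 638976.
Boundary: ½(f(8) + f(40)) = ½(512.000 + 64000.0) = 32256.0.
Integral + boundary = 671232.
k=1: B_{2}/(2)! × [f^{(1)}(40) − f^{(1)}(8)] = 1/12 × (4800.00 − 192.000) = 384.000.
Partial sum through k=1: 671616.
k=2: B_{4}/(4)! × [f^{(3)}(40) − f^{(3)}(8)] = −1/720 × (6.00000 − 6.00000) = 0.00000.
Partial sum through k=2: 671616.
k=3: B_{6}/(6)! × [f^{(5)}(40) − f^{(5)}(8)] = 1/30240 × (0.00000 − 0.00000) = 0.00000.
Partial sum through k=3: 671616.
k=4: B_{8}/(8)! × [f^{(7)}(40) − f^{(7)}(8)] = −1/1209600 × (0.00000 − 0.00000) = 0.00000.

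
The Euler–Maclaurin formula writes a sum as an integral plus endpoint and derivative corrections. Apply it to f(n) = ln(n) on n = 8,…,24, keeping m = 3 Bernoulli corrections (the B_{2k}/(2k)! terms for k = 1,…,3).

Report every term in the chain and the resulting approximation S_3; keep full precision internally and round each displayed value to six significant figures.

The integral term ∫_8^24 ln(x) dx = 43.6378.
½[f(8) + f(24)] = ½[2.07944 + 3.17805] = 2.62875.
Running total after boundary: 46.2665.
Order-1 term: 1/12 · (0.0416667 − 0.125000) = -0.00694444.
After k=1: 46.2596.
Order-2 term: −1/720 · (0.000144676 − 0.00390625) = 5.22441e-06.
After k=2: 46.2596.
Order-3 term: 1/30240 · (3.01408e-06 − 0.000732422) = -2.41206e-08.

S_3 ≈ 46.2596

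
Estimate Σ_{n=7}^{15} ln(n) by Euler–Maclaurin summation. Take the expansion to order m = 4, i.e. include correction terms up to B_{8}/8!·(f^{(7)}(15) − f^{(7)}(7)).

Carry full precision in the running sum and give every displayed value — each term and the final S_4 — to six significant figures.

∫_7^15 ln(x) dx evaluates to 18.9994.
Boundary: ½(f(7) + f(15)) = ½(1.94591 + 2.70805) = 2.32698.
So far: 21.3264.
k=1: B_{2}/(2)! × [f^{(1)}(15) − f^{(1)}(7)] = 1/12 × (0.0666667 − 0.142857) = -0.00634921.
Running total after k=1: 21.3200.
k=2: B_{4}/(4)! × [f^{(3)}(15) − f^{(3)}(7)] = −1/720 × (0.000592593 − 0.00583090) = 7.27543e-06.
Running total after k=2: 21.3200.
k=3: B_{6}/(6)! × [f^{(5)}(15) − f^{(5)}(7)] = 1/30240 × (3.16049e-05 − 0.00142798) = -4.61763e-08.
Running total after k=3: 21.3200.
k=4: B_{8}/(8)! × [f^{(7)}(15) − f^{(7)}(7)] = −1/1209600 × (4.21399e-06 − 0.000874271) = 7.19293e-10.

S_4 ≈ 21.3200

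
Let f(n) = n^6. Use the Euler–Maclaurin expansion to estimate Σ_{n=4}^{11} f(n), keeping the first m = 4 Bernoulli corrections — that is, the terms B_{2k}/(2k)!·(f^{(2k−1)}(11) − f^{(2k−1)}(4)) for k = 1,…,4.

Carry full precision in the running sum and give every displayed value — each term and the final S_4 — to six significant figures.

S_4 ≈ 3.74917e+06

∫_4^11 x^6 dx evaluates to 2.78154e+06.
Boundary: ½(f(4) + f(11)) = ½(4096.00 + 1.77156e+06) = 887828.
Integral + boundary = 3.66937e+06.
k=1: B_{2}/(2)! × [f^{(1)}(11) − f^{(1)}(4)] = 1/12 × (966306 − 6144.00) = 80013.5.
Partial sum through k=1: 3.74938e+06.
k=2: B_{4}/(4)! × [f^{(3)}(11) − f^{(3)}(4)] = −1/720 × (159720 − 7680.00) = -211.167.
Partial sum through k=2: 3.74917e+06.
k=3: B_{6}/(6)! × [f^{(5)}(11) − f^{(5)}(4)] = 1/30240 × (7920.00 − 2880.00) = 0.166667.
Partial sum through k=3: 3.74917e+06.
k=4: B_{8}/(8)! × [f^{(7)}(11) − f^{(7)}(4)] = −1/1209600 × (0.00000 − 0.00000) = 0.00000.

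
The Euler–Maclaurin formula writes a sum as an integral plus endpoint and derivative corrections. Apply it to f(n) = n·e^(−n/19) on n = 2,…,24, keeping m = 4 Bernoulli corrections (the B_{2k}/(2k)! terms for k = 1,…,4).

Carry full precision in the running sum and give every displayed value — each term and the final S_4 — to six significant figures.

S_4 ≈ 132.340

Integral: ∫_2^24 x·e^(−x/19) dx = 128.120.
½[f(2) + f(24)] = ½[1.80018 + 6.78623] = 4.29320.
Integral + boundary = 132.414.
Order-1 term: 1/12 · (-0.0744104 − 0.805342) = -0.0733127.
Partial sum through k=1: 132.340.
Order-2 term: −1/720 · (0.00136041 − 0.00721750) = 8.13484e-06.
Partial sum through k=2: 132.340.
Order-3 term: 1/30240 · (8.10789e-06 − 3.38065e-05) = -8.49821e-10.
Partial sum through k=3: 132.340.
Order-4 term: −1/1209600 · (3.44801e-08 − 1.31911e-07) = 8.05480e-14.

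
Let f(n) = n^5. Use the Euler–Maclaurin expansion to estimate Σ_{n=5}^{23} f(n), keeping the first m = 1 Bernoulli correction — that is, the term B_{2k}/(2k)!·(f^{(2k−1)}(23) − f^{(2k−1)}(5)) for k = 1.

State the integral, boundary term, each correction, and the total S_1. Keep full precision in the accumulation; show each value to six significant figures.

S_1 ≈ 2.80061e+07

The integral term ∫_5^23 x^5 dx = 2.46700e+07.
Boundary: ½(f(5) + f(23)) = ½(3125.00 + 6.43634e+06) = 3.21973e+06.
Integral + boundary = 2.78898e+07.
Order-1 term: 1/12 · (1.39920e+06 − 3125.00) = 116340.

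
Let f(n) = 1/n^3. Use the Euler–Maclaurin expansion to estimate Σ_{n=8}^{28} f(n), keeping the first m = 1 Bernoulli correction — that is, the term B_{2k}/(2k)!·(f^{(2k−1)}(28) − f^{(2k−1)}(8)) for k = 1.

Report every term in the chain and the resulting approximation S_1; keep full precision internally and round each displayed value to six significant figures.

S_1 ≈ 0.00823471

Integral: ∫_8^28 1/x^3 dx = 0.00717474.
Boundary: ½(f(8) + f(28)) = ½(0.00195312 + 4.55539e-05) = 0.000999339.
Integral + boundary = 0.00817408.
Correction k=1: B_{2}/2! · (f^{(1)}(28) − f^{(1)}(8)) = 1/12 · (-4.88078e-06 − (-0.000732422)) = 6.06284e-05.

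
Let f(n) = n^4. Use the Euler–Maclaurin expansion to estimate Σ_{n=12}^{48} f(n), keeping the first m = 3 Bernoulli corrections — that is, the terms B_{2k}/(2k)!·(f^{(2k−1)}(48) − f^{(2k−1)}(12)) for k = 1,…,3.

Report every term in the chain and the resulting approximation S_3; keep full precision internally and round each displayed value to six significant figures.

S_3 ≈ 5.36119e+07

The integral term ∫_12^48 x^4 dx = 5.09110e+07.
Boundary: ½(f(12) + f(48)) = ½(20736.0 + 5.30842e+06) = 2.66458e+06.
So far: 5.35756e+07.
Correction k=1: B_{2}/2! · (f^{(1)}(48) − f^{(1)}(12)) = 1/12 · (442368 − 6912.00) = 36288.0.
After k=1: 5.36119e+07.
Correction k=2: B_{4}/4! · (f^{(3)}(48) − f^{(3)}(12)) = −1/720 · (1152.00 − 288.000) = -1.20000.
After k=2: 5.36119e+07.
Correction k=3: B_{6}/6! · (f^{(5)}(48) − f^{(5)}(12)) = 1/30240 · (0.00000 − 0.00000) = 0.00000.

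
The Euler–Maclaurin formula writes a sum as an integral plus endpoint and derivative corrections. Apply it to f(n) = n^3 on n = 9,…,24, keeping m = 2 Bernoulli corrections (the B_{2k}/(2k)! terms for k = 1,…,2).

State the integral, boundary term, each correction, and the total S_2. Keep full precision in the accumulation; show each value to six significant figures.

S_2 ≈ 88704.0

∫_9^24 x^3 dx evaluates to 81303.8.
Boundary: ½(f(9) + f(24)) = ½(729.000 + 13824.0) = 7276.50.
Integral + boundary = 88580.2.
Correction k=1: B_{2}/2! · (f^{(1)}(24) − f^{(1)}(9)) = 1/12 · (1728.00 − 243.000) = 123.750.
Partial sum through k=1: 88704.0.
Correction k=2: B_{4}/4! · (f^{(3)}(24) − f^{(3)}(9)) = −1/720 · (6.00000 − 6.00000) = 0.00000.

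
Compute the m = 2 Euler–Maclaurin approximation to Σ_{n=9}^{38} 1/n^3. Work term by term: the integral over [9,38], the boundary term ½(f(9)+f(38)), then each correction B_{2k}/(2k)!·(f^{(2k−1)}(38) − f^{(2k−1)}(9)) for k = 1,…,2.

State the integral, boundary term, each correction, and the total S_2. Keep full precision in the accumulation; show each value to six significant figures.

S_2 ≈ 0.00655939

∫_9^38 1/x^3 dx evaluates to 0.00582658.
Endpoint term: (f(9) + f(38))/2 = (0.00137174 + 1.82242e-05)/2 = 0.000694983.
Integral + boundary = 0.00652156.
k=1: B_{2}/(2)! × [f^{(1)}(38) − f^{(1)}(9)] = 1/12 × (-1.43876e-06 − (-0.000457247)) = 3.79841e-05.
After k=1: 0.00655955.
k=2: B_{4}/(4)! × [f^{(3)}(38) − f^{(3)}(9)] = −1/720 × (-1.99274e-08 − (-0.000112901)) = -1.56779e-07.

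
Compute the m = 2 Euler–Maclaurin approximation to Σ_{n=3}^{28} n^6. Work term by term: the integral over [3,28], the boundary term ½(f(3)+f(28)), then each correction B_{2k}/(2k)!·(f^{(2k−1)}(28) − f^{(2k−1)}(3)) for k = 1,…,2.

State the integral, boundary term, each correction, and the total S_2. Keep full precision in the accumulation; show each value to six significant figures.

S_2 ≈ 2.17711e+09

Integral: ∫_3^28 x^6 dx = 1.92756e+09.
Boundary: ½(f(3) + f(28)) = ½(729.000 + 4.81890e+08) = 2.40946e+08.
So far: 2.16851e+09.
Correction k=1: B_{2}/2! · (f^{(1)}(28) − f^{(1)}(3)) = 1/12 · (1.03262e+08 − 1458.00) = 8.60506e+06.
Partial sum through k=1: 2.17711e+09.
Correction k=2: B_{4}/4! · (f^{(3)}(28) − f^{(3)}(3)) = −1/720 · (2.63424e+06 − 3240.00) = -3654.17.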